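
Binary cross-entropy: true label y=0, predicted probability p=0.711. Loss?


BCE = -[y·ln(p) + (1-y)·ln(1-p)]
= -0 - 1·ln(1-0.711)
= -ln(0.289) = 1.2413

1.2413


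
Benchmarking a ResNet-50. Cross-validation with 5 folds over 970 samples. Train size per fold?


Fold size = 970/5 = 194
Training per fold = 970 - 194 = 776

776


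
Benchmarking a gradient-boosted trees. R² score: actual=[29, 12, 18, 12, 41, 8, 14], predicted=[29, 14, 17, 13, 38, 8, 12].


ȳ = 19.1429
SS_res = Σ(y-ŷ)² = 19
SS_tot = Σ(y-ȳ)² = 828.86
R² = 1 - SS_res/SS_tot = 1 - 0.0229 = 0.9771

0.9771


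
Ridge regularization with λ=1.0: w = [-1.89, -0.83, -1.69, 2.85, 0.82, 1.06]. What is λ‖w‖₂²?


‖w‖₂² = (-1.89)² + (-0.83)² + (-1.69)² + (2.85)² + (0.82)² + (1.06)²
     = 3.5721 + 0.6889 + 2.8561 + 8.1225 + 0.6724 + 1.1236
     = 17.0356
λ·‖w‖₂² = 1.0·17.0356 = 17.0356

17.0356


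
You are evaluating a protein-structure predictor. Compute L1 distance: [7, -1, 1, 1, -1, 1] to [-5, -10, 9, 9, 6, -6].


d = |7+ 5| + |-1+ 10| + |1-9| + |1-9| + |-1-6| + |1+ 6|
  = 12 + 9 + 8 + 8 + 7 + 7
  = 51

51


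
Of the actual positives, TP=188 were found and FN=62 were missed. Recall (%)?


Recall = TP/(TP+FN)
= 188/(188+62)
= 188/250 = 75.2%

75.2%


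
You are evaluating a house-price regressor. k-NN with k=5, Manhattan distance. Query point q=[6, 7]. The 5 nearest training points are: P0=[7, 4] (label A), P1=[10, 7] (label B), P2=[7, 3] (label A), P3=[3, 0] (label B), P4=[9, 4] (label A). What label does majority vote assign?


d(q,P0) = 4  (label A)
d(q,P1) = 4  (label B)
d(q,P2) = 5  (label A)
d(q,P3) = 10  (label B)
d(q,P4) = 6  (label A)
Votes: A=3, B=2
Majority → A

A


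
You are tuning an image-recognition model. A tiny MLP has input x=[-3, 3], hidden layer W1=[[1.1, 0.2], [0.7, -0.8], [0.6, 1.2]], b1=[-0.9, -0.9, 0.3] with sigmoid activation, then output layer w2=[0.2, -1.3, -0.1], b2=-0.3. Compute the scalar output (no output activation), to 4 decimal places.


z1[0] = (1.1)·(-3) + (0.2)·(3) - 0.9 = -3.6
z1[1] = (0.7)·(-3) + (-0.8)·(3) - 0.9 = -5.4
z1[2] = (0.6)·(-3) + (1.2)·(3) + 0.3 = 2.1
h = sigmoid(z1) = [0.0266, 0.0045, 0.8909]
output = (0.2)·(0.0266) + (-1.3)·(0.0045) + (-0.1)·(0.8909) - 0.3 = -0.3896

-0.3896


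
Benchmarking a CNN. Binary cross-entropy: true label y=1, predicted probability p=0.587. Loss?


BCE = -[y·ln(p) + (1-y)·ln(1-p)]
= -1·ln(0.587) - 0
= -ln(0.587) = 0.5327

0.5327


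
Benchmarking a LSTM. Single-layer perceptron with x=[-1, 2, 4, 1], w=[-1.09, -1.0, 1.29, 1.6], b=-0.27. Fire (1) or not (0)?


z = (-1)·(-1.09) + (2)·(-1.0) + (4)·(1.29) + (1)·(1.6) - 0.27
  = 5.58
step(z) = 1 (z≥0)

1


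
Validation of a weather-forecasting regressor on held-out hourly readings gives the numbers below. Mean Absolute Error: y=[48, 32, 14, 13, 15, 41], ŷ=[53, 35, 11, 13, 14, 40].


Absolute errors: |48-53|=5, |32-35|=3, |14-11|=3, |13-13|=0, |15-14|=1, |41-40|=1
Sum = 13
MAE = 13/6 = 13/6

13/6


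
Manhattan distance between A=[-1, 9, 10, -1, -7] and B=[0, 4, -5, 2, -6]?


d = |-1-0| + |9-4| + |10+ 5| + |-1-2| + |-7+ 6|
  = 1 + 5 + 15 + 3 + 1
  = 25

25


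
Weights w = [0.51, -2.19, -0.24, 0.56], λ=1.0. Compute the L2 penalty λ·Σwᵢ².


‖w‖₂² = (0.51)² + (-2.19)² + (-0.24)² + (0.56)²
     = 0.2601 + 4.7961 + 0.0576 + 0.3136
     = 5.4274
λ·‖w‖₂² = 1.0·5.4274 = 5.4274

5.4274


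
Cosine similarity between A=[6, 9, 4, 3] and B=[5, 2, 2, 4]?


A·B = 6·5 + 9·2 + 4·2 + 3·4 = 68
‖A‖ = √142 = 11.9164, ‖B‖ = √49 = 7
cos = 68/(√142·√49) = 68/√6958 = 0.8152

0.8152


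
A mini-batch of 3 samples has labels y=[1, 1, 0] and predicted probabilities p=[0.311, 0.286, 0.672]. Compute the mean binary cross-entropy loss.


L[0] = -ln(0.311) = 1.168
L[1] = -ln(0.286) = 1.2518
L[2] = -ln(1-0.672) = -ln(0.328) = 1.1147
mean = (1.168 + 1.2518 + 1.1147)/3 = 1.1782

1.1782


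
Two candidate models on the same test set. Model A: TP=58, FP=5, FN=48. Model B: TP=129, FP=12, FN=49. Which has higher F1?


Model A: P=58/63=0.9206, R=58/106=0.5472, F1=2PR/(P+R)=2TP/(2TP+FP+FN)=116/169=0.6864
Model B: P=129/141=0.9149, R=129/178=0.7247, F1=2PR/(P+R)=2TP/(2TP+FP+FN)=258/319=0.8088
0.6864 < 0.8088 → Model B

Model B


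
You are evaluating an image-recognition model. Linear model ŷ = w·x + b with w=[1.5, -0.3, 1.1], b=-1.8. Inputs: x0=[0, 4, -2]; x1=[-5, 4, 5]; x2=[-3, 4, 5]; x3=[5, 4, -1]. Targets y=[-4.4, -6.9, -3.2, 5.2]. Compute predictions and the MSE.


ŷ0 = (1.5)·(0) + (-0.3)·(4) + (1.1)·(-2) - 1.8 = -5.2
ŷ1 = (1.5)·(-5) + (-0.3)·(4) + (1.1)·(5) - 1.8 = -5.0
ŷ2 = (1.5)·(-3) + (-0.3)·(4) + (1.1)·(5) - 1.8 = -2.0
ŷ3 = (1.5)·(5) + (-0.3)·(4) + (1.1)·(-1) - 1.8 = 3.4
errors² = [0.64, 3.61, 1.44, 3.24]
MSE = 8.9300/4 = 2.2325

2.2325


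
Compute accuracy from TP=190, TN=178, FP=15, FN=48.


Accuracy = (TP+TN)/(TP+TN+FP+FN)
= (190+178)/(431)
= 368/431 = 85.38%

85.38%


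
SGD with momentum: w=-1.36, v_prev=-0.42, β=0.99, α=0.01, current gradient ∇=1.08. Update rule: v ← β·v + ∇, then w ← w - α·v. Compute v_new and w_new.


v_new = 0.99·-0.42 + 1.08 = -0.4158 + 1.08 = 0.6642
w_new = -1.36 - 0.01·0.6642 = -1.36 - 0.006642 = -1.366642

v_new=0.6642, w_new=-1.366642


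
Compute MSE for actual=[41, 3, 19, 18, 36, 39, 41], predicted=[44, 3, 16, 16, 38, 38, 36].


Squared errors: (41-44)²=9, (3-3)²=0, (19-16)²=9, (18-16)²=4, (36-38)²=4, (39-38)²=1, (41-36)²=25
Sum = 52
MSE = 52/7 = 52/7

52/7


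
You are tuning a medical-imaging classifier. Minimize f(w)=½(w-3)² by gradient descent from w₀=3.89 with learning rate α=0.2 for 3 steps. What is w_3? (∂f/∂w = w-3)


step 1: grad = 3.89-3 = 0.89; w = 3.89 - 0.2·(0.89) = 3.712
step 2: grad = 3.712-3 = 0.712; w = 3.712 - 0.2·(0.712) = 3.5696
step 3: grad = 3.5696-3 = 0.5696; w = 3.5696 - 0.2·(0.5696) = 3.45568

3.45568


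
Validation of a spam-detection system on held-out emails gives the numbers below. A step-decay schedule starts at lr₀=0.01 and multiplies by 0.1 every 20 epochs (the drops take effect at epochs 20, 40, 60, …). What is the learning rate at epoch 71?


n_drops = ⌊71/20⌋ = 3
lr = 0.01·0.1^3 = 0.01·0.001 = 0.00001

0.00001


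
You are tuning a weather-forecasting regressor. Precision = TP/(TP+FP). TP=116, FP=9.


Precision = TP/(TP+FP)
= 116/(116+9)
= 116/125 = 92.8%

92.8%


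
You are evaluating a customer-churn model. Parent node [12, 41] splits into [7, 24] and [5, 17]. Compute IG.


Parent = [12, 41], H_parent = 0.7717
H_left = 0.7706 (n=31), H_right = 0.7732 (n=22)
H_children = (31/53)·0.7706 + (22/53)·0.7732 = 0.7717
IG = 0.7717 - 0.7717 = 0.0

0.0


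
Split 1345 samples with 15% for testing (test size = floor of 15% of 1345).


Test = ⌊1345·15/100⌋ = 201
Train = 1345 - 201 = 1144

Train: 1144, Test: 201


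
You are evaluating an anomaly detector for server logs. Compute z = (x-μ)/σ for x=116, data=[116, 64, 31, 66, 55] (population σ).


μ = 66.4, σ = 27.746
z = (116 - 66.4)/27.746 = 1.7876

1.7876


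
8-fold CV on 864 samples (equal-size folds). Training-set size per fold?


Fold size = 864/8 = 108
Training per fold = 864 - 108 = 756

756


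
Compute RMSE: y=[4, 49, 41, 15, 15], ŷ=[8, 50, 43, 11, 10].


MSE = 62/5 = 12.4
RMSE = √(62/5) = 3.5214

3.5214


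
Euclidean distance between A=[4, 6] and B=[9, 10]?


d = √((4-9)² + (6-10)²)
  = √(25 + 16)
  = √41 = 6.4031

6.4031


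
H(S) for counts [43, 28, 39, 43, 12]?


Probabilities: [43/165, 28/165, 39/165, 43/165, 12/165] ≈ [0.2606, 0.1697, 0.2364, 0.2606, 0.0727]
H = -((43/165)·log₂(43/165) + (28/165)·log₂(28/165) + (39/165)·log₂(39/165) + (43/165)·log₂(43/165) + (12/165)·log₂(12/165))
  = 2.2123 bits

2.2123 bits


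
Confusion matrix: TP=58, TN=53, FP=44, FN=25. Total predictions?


Total = TP + TN + FP + FN
= 58 + 53 + 44 + 25
= 180
(Predicted positive: 102, predicted negative: 78)

180


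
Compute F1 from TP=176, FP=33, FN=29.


Precision = 176/209 = 0.8421
Recall = 176/205 = 0.8585
F1 = 2·P·R/(P+R) = 2·TP/(2·TP+FP+FN) = 352/(352+33+29) = 352/414 = 0.8502

0.8502


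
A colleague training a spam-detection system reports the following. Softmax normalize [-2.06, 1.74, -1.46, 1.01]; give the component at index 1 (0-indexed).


Exponentials: e^-2.06=0.1275, e^1.74=5.6973, e^-1.46=0.2322, e^1.01=2.7456
Sum = 8.8026
Softmax = [0.0145, 0.6472, 0.0264, 0.3119]
p[1] = 5.6973/8.8026 = 0.6472

0.6472


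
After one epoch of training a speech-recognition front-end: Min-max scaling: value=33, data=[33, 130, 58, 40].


min=33, max=130
(33-33)/(130-33) = 0/97 = 0.0

0.0


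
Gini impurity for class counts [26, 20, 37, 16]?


Probabilities: [26/99, 20/99, 37/99, 16/99] ≈ [0.2626, 0.202, 0.3737, 0.1616]
Σpᵢ² = (676 + 400 + 1369 + 256)/99² = 2701/9801
Gini = 1 - Σpᵢ² = 1 - 2701/9801 = 0.7244

0.7244


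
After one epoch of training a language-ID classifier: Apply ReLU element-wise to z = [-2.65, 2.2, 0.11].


ReLU(-2.65) = max(0, -2.65) = 0.0
ReLU(2.2) = max(0, 2.2) = 2.2
ReLU(0.11) = max(0, 0.11) = 0.11
result = [0.0, 2.2, 0.11]

[0.0, 2.2, 0.11]


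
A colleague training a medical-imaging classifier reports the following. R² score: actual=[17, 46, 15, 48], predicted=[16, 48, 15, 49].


ȳ = 31.5
SS_res = Σ(y-ŷ)² = 6
SS_tot = Σ(y-ȳ)² = 965
R² = 1 - SS_res/SS_tot = 1 - 0.0062 = 0.9938

0.9938


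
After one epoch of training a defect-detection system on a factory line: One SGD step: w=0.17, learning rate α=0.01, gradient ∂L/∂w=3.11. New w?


w_new = w - α·∇
= 0.17 - 0.01·3.11
= 0.17 - 0.0311
= 0.1389

0.1389


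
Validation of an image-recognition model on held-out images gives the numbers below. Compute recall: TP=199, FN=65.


Recall = TP/(TP+FN)
= 199/(199+65)
= 199/264 = 75.38%

75.38%


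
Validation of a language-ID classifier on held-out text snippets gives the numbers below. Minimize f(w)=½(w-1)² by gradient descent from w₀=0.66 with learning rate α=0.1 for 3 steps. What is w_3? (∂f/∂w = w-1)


step 1: grad = 0.66-1 = -0.34; w = 0.66 - 0.1·(-0.34) = 0.694
step 2: grad = 0.694-1 = -0.306; w = 0.694 - 0.1·(-0.306) = 0.7246
step 3: grad = 0.7246-1 = -0.2754; w = 0.7246 - 0.1·(-0.2754) = 0.75214

0.75214


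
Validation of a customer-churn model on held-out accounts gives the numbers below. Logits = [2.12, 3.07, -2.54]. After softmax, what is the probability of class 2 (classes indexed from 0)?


Exponentials: e^2.12=8.3311, e^3.07=21.5419, e^-2.54=0.0789
Sum = 29.9519
Softmax = [0.2782, 0.7192, 0.0026]
p[2] = 0.0789/29.9519 = 0.0026

0.0026


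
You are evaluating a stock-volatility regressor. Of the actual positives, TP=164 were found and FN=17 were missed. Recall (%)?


Recall = TP/(TP+FN)
= 164/(164+17)
= 164/181 = 90.61%

90.61%


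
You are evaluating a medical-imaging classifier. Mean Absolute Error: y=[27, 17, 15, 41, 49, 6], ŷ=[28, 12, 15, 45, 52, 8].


Absolute errors: |27-28|=1, |17-12|=5, |15-15|=0, |41-45|=4, |49-52|=3, |6-8|=2
Sum = 15
MAE = 15/6 = 5/2

5/2


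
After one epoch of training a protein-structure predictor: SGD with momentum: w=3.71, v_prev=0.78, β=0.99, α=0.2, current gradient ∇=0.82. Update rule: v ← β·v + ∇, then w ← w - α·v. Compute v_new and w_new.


v_new = 0.99·0.78 + 0.82 = 0.7722 + 0.82 = 1.5922
w_new = 3.71 - 0.2·1.5922 = 3.71 - 0.31844 = 3.39156

v_new=1.5922, w_new=3.39156


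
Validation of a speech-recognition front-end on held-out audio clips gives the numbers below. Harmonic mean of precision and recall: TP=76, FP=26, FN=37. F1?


Precision = 76/102 = 0.7451
Recall = 76/113 = 0.6726
F1 = 2·P·R/(P+R) = 2·TP/(2·TP+FP+FN) = 152/(152+26+37) = 152/215 = 0.707

0.707


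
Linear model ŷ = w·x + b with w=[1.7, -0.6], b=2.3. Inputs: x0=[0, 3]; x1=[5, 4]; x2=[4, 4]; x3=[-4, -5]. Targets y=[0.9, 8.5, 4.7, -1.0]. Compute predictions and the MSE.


ŷ0 = (1.7)·(0) + (-0.6)·(3) + 2.3 = 0.5
ŷ1 = (1.7)·(5) + (-0.6)·(4) + 2.3 = 8.4
ŷ2 = (1.7)·(4) + (-0.6)·(4) + 2.3 = 6.7
ŷ3 = (1.7)·(-4) + (-0.6)·(-5) + 2.3 = -1.5
errors² = [0.16, 0.01, 4.0, 0.25]
MSE = 4.4200/4 = 1.105

1.105


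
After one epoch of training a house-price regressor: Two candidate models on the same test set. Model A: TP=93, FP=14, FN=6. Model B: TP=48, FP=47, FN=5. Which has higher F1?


Model A: P=93/107=0.8692, R=93/99=0.9394, F1=2PR/(P+R)=2TP/(2TP+FP+FN)=186/206=0.9029
Model B: P=48/95=0.5053, R=48/53=0.9057, F1=2PR/(P+R)=2TP/(2TP+FP+FN)=96/148=0.6486
0.9029 > 0.6486 → Model A

Model A


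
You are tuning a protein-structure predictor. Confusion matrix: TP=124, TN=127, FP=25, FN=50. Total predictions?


Total = TP + TN + FP + FN
= 124 + 127 + 25 + 50
= 326
(Predicted positive: 149, predicted negative: 177)

326


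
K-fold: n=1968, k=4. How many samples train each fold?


Fold size = 1968/4 = 492
Training per fold = 1968 - 492 = 1476

1476


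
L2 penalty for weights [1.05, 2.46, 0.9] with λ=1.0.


‖w‖₂² = (1.05)² + (2.46)² + (0.9)²
     = 1.1025 + 6.0516 + 0.81
     = 7.9641
λ·‖w‖₂² = 1.0·7.9641 = 7.9641

7.9641


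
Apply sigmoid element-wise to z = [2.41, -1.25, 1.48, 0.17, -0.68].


σ(2.41) = 1/(1+e^-2.41) = 0.9176
σ(-1.25) = 1/(1+e^1.25) = 0.2227
σ(1.48) = 1/(1+e^-1.48) = 0.8146
σ(0.17) = 1/(1+e^-0.17) = 0.5424
σ(-0.68) = 1/(1+e^0.68) = 0.3363
result = [0.9176, 0.2227, 0.8146, 0.5424, 0.3363]

[0.9176, 0.2227, 0.8146, 0.5424, 0.3363]


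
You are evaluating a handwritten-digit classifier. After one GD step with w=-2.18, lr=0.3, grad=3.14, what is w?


w_new = w - α·∇
= -2.18 - 0.3·3.14
= -2.18 - 0.942
= -3.122

-3.122


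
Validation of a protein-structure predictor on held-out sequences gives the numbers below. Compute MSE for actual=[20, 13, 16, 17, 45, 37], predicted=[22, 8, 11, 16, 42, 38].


Squared errors: (20-22)²=4, (13-8)²=25, (16-11)²=25, (17-16)²=1, (45-42)²=9, (37-38)²=1
Sum = 65
MSE = 65/6 = 65/6

65/6


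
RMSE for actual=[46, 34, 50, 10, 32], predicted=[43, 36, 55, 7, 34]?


MSE = 51/5 = 10.2
RMSE = √(51/5) = 3.1937

3.1937


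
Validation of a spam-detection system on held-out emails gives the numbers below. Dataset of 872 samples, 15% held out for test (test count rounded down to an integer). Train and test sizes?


Test = ⌊872·15/100⌋ = 130
Train = 872 - 130 = 742

Train: 742, Test: 130


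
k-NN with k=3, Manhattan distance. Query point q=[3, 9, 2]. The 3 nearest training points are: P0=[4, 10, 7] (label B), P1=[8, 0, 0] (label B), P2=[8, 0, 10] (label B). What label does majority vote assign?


d(q,P0) = 7  (label B)
d(q,P1) = 16  (label B)
d(q,P2) = 22  (label B)
Votes: A=0, B=3
Majority → B

B


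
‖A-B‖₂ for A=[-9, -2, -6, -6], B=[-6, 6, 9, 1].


d = √((-9+ 6)² + (-2-6)² + (-6-9)² + (-6-1)²)
  = √(9 + 64 + 225 + 49)
  = √347 = 18.6279

18.6279


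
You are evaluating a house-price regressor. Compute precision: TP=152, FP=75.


Precision = TP/(TP+FP)
= 152/(152+75)
= 152/227 = 66.96%

66.96%


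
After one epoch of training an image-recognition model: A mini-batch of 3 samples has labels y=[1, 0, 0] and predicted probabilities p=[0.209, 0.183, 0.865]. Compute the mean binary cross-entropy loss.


L[0] = -ln(0.209) = 1.5654
L[1] = -ln(1-0.183) = -ln(0.817) = 0.2021
L[2] = -ln(1-0.865) = -ln(0.135) = 2.0025
mean = (1.5654 + 0.2021 + 2.0025)/3 = 1.2567

1.2567


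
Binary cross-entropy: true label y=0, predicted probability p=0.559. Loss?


BCE = -[y·ln(p) + (1-y)·ln(1-p)]
= -0 - 1·ln(1-0.559)
= -ln(0.441) = 0.8187

0.8187


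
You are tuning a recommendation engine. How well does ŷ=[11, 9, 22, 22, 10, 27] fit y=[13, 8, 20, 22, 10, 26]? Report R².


ȳ = 16.5
SS_res = Σ(y-ŷ)² = 10
SS_tot = Σ(y-ȳ)² = 259.5
R² = 1 - SS_res/SS_tot = 1 - 0.0385 = 0.9615

0.9615


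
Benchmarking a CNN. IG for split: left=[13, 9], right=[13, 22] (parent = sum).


Parent = [26, 31], H_parent = 0.9944
H_left = 0.976 (n=22), H_right = 0.9518 (n=35)
H_children = (22/57)·0.976 + (35/57)·0.9518 = 0.9611
IG = 0.9944 - 0.9611 = 0.0333

0.0333


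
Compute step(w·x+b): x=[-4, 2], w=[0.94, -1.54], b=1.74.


z = (-4)·(0.94) + (2)·(-1.54) + 1.74
  = -5.1
step(z) = 0 (z<0)

0


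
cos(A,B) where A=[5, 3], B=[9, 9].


A·B = 5·9 + 3·9 = 72
‖A‖ = √34 = 5.831, ‖B‖ = √162 = 12.7279
cos = 72/(√34·√162) = 72/√5508 = 0.9701

0.9701


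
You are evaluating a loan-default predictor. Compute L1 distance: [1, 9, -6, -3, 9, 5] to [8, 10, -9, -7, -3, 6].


d = |1-8| + |9-10| + |-6+ 9| + |-3+ 7| + |9+ 3| + |5-6|
  = 7 + 1 + 3 + 4 + 12 + 1
  = 28

28


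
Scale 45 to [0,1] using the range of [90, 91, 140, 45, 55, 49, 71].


min=45, max=140
(45-45)/(140-45) = 0/95 = 0.0

0.0


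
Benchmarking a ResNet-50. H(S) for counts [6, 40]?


Probabilities: [6/46, 40/46] ≈ [0.1304, 0.8696]
H = -((6/46)·log₂(6/46) + (40/46)·log₂(40/46))
  = 0.5586 bits

0.5586 bits


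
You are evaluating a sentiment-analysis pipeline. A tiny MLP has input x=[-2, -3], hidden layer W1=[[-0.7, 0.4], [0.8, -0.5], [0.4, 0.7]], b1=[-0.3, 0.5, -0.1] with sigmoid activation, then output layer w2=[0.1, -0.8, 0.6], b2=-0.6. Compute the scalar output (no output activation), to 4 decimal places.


z1[0] = (-0.7)·(-2) + (0.4)·(-3) - 0.3 = -0.1
z1[1] = (0.8)·(-2) + (-0.5)·(-3) + 0.5 = 0.4
z1[2] = (0.4)·(-2) + (0.7)·(-3) - 0.1 = -3.0
h = sigmoid(z1) = [0.475, 0.5987, 0.0474]
output = (0.1)·(0.475) + (-0.8)·(0.5987) + (0.6)·(0.0474) - 0.6 = -1.003

-1.003


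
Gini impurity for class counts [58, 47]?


Probabilities: [58/105, 47/105] ≈ [0.5524, 0.4476]
Σpᵢ² = (3364 + 2209)/105² = 5573/11025
Gini = 1 - Σpᵢ² = 1 - 5573/11025 = 0.4945

0.4945


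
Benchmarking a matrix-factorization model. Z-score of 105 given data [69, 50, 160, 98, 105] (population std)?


μ = 96.4, σ = 37.4839
z = (105 - 96.4)/37.4839 = 0.2294

0.2294


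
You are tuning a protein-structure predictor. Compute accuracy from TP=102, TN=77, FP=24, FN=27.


Accuracy = (TP+TN)/(TP+TN+FP+FN)
= (102+77)/(230)
= 179/230 = 77.83%

77.83%


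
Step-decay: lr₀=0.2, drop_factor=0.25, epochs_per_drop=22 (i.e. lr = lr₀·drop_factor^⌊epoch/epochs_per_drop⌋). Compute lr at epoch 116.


n_drops = ⌊116/22⌋ = 5
lr = 0.2·0.25^5 = 0.2·0.0009765625 = 0.0001953125

0.0001953125


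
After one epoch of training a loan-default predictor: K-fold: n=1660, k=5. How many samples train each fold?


Fold size = 1660/5 = 332
Training per fold = 1660 - 332 = 1328

1328


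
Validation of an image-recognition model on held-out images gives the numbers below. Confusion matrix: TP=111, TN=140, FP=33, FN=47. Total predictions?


Total = TP + TN + FP + FN
= 111 + 140 + 33 + 47
= 331
(Predicted positive: 144, predicted negative: 187)

331


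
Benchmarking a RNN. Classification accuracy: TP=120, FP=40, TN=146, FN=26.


Accuracy = (TP+TN)/(TP+TN+FP+FN)
= (120+146)/(332)
= 266/332 = 80.12%

80.12%


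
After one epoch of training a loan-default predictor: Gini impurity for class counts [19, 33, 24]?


Probabilities: [19/76, 33/76, 24/76] ≈ [0.25, 0.4342, 0.3158]
Σpᵢ² = (361 + 1089 + 576)/76² = 2026/5776
Gini = 1 - Σpᵢ² = 1 - 2026/5776 = 0.6492

0.6492


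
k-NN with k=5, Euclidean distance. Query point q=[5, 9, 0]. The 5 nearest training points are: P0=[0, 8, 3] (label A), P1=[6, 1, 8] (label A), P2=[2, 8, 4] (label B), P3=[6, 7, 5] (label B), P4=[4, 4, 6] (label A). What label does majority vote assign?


d(q,P0) = 5.9161  (label A)
d(q,P1) = 11.3578  (label A)
d(q,P2) = 5.099  (label B)
d(q,P3) = 5.4772  (label B)
d(q,P4) = 7.874  (label A)
Votes: A=3, B=2
Majority → A

A


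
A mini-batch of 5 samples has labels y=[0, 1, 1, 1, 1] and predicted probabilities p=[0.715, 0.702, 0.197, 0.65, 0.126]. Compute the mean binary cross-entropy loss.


L[0] = -ln(1-0.715) = -ln(0.285) = 1.2553
L[1] = -ln(0.702) = 0.3538
L[2] = -ln(0.197) = 1.6246
L[3] = -ln(0.65) = 0.4308
L[4] = -ln(0.126) = 2.0715
mean = (1.2553 + 0.3538 + 1.6246 + 0.4308 + 2.0715)/5 = 1.1472

1.1472


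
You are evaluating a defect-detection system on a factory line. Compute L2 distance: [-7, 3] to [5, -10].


d = √((-7-5)² + (3+ 10)²)
  = √(144 + 169)
  = √313 = 17.6918

17.6918


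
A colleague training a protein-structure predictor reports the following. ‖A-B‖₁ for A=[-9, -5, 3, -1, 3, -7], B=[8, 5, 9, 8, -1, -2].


d = |-9-8| + |-5-5| + |3-9| + |-1-8| + |3+ 1| + |-7+ 2|
  = 17 + 10 + 6 + 9 + 4 + 5
  = 51

51


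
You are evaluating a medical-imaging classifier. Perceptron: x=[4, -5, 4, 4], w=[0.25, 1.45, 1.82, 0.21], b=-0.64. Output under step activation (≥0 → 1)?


z = (4)·(0.25) + (-5)·(1.45) + (4)·(1.82) + (4)·(0.21) - 0.64
  = 1.23
step(z) = 1 (z≥0)

1


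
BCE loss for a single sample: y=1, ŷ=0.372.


BCE = -[y·ln(p) + (1-y)·ln(1-p)]
= -1·ln(0.372) - 0
= -ln(0.372) = 0.9889

0.9889


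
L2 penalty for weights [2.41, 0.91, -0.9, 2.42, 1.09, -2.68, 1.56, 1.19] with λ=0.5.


‖w‖₂² = (2.41)² + (0.91)² + (-0.9)² + (2.42)² + (1.09)² + (-2.68)² + (1.56)² + (1.19)²
     = 5.8081 + 0.8281 + 0.81 + 5.8564 + 1.1881 + 7.1824 + 2.4336 + 1.4161
     = 25.5228
λ·‖w‖₂² = 0.5·25.5228 = 12.7614

12.7614


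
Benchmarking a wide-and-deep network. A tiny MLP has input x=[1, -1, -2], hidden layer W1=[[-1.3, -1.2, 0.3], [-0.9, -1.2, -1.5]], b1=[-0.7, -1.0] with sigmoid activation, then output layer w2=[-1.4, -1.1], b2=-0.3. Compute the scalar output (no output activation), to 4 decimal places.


z1[0] = (-1.3)·(1) + (-1.2)·(-1) + (0.3)·(-2) - 0.7 = -1.4
z1[1] = (-0.9)·(1) + (-1.2)·(-1) + (-1.5)·(-2) - 1.0 = 2.3
h = sigmoid(z1) = [0.1978, 0.9089]
output = (-1.4)·(0.1978) + (-1.1)·(0.9089) - 0.3 = -1.5767

-1.5767


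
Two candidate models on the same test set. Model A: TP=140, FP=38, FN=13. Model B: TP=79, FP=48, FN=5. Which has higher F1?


Model A: P=140/178=0.7865, R=140/153=0.915, F1=2PR/(P+R)=2TP/(2TP+FP+FN)=280/331=0.8459
Model B: P=79/127=0.622, R=79/84=0.9405, F1=2PR/(P+R)=2TP/(2TP+FP+FN)=158/211=0.7488
0.8459 > 0.7488 → Model A

Model A


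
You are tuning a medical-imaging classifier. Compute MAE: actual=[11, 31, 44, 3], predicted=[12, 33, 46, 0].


Absolute errors: |11-12|=1, |31-33|=2, |44-46|=2, |3-0|=3
Sum = 8
MAE = 8/4 = 2

2


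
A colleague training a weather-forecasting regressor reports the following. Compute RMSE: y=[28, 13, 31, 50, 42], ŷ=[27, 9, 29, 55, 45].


MSE = 55/5 = 11
RMSE = √(55/5) = 3.3166

3.3166


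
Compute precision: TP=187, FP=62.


Precision = TP/(TP+FP)
= 187/(187+62)
= 187/249 = 75.1%

75.1%


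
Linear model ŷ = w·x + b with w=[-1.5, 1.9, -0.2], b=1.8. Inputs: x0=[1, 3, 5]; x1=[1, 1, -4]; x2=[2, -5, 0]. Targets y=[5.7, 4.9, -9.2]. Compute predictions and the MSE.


ŷ0 = (-1.5)·(1) + (1.9)·(3) + (-0.2)·(5) + 1.8 = 5.0
ŷ1 = (-1.5)·(1) + (1.9)·(1) + (-0.2)·(-4) + 1.8 = 3.0
ŷ2 = (-1.5)·(2) + (1.9)·(-5) + (-0.2)·(0) + 1.8 = -10.7
errors² = [0.49, 3.61, 2.25]
MSE = 6.3500/3 = 2.1167

2.1167


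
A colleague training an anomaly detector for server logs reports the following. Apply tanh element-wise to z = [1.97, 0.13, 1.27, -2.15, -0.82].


tanh(1.97) = 0.9618
tanh(0.13) = 0.1293
tanh(1.27) = 0.8538
tanh(-2.15) = -0.9732
tanh(-0.82) = -0.6751
result = [0.9618, 0.1293, 0.8538, -0.9732, -0.6751]

[0.9618, 0.1293, 0.8538, -0.9732, -0.6751]


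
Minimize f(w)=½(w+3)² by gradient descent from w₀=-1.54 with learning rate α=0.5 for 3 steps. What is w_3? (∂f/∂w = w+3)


step 1: grad = -1.54+3 = 1.46; w = -1.54 - 0.5·(1.46) = -2.27
step 2: grad = -2.27+3 = 0.73; w = -2.27 - 0.5·(0.73) = -2.635
step 3: grad = -2.635+3 = 0.365; w = -2.635 - 0.5·(0.365) = -2.8175

-2.8175


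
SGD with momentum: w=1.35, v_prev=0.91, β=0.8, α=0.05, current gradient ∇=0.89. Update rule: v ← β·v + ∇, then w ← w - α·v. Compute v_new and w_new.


v_new = 0.8·0.91 + 0.89 = 0.728 + 0.89 = 1.618
w_new = 1.35 - 0.05·1.618 = 1.35 - 0.0809 = 1.2691

v_new=1.618, w_new=1.2691


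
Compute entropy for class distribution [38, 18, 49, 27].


Probabilities: [38/132, 18/132, 49/132, 27/132] ≈ [0.2879, 0.1364, 0.3712, 0.2045]
H = -((38/132)·log₂(38/132) + (18/132)·log₂(18/132) + (49/132)·log₂(49/132) + (27/132)·log₂(27/132))
  = 1.9082 bits

1.9082 bits


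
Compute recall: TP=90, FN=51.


Recall = TP/(TP+FN)
= 90/(90+51)
= 90/141 = 63.83%

63.83%


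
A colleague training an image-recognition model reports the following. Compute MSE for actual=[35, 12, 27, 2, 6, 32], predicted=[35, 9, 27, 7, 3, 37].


Squared errors: (35-35)²=0, (12-9)²=9, (27-27)²=0, (2-7)²=25, (6-3)²=9, (32-37)²=25
Sum = 68
MSE = 68/6 = 34/3

34/3


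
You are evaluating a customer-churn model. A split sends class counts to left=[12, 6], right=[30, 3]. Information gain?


Parent = [42, 9], H_parent = 0.6723
H_left = 0.9183 (n=18), H_right = 0.4395 (n=33)
H_children = (18/51)·0.9183 + (33/51)·0.4395 = 0.6085
IG = 0.6723 - 0.6085 = 0.0638

0.0638


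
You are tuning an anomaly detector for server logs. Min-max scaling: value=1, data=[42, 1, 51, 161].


min=1, max=161
(1-1)/(161-1) = 0/160 = 0.0

0.0


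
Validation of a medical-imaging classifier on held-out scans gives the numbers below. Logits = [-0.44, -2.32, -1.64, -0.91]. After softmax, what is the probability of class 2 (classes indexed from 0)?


Exponentials: e^-0.44=0.644, e^-2.32=0.0983, e^-1.64=0.194, e^-0.91=0.4025
Sum = 1.3388
Softmax = [0.481, 0.0734, 0.1449, 0.3007]
p[2] = 0.194/1.3388 = 0.1449

0.1449


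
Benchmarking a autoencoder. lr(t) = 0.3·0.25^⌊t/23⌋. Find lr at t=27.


n_drops = ⌊27/23⌋ = 1
lr = 0.3·0.25^1 = 0.3·0.25 = 0.075

0.075


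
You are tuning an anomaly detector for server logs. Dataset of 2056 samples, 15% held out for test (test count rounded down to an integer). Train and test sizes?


Test = ⌊2056·15/100⌋ = 308
Train = 2056 - 308 = 1748

Train: 1748, Test: 308


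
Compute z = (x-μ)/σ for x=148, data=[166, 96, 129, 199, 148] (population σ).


μ = 147.6, σ = 34.6098
z = (148 - 147.6)/34.6098 = 0.0116

0.0116


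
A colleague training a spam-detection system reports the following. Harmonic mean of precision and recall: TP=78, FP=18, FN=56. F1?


Precision = 78/96 = 0.8125
Recall = 78/134 = 0.5821
F1 = 2·P·R/(P+R) = 2·TP/(2·TP+FP+FN) = 156/(156+18+56) = 156/230 = 0.6783

0.6783


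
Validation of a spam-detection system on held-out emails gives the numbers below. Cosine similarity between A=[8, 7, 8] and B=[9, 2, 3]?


A·B = 8·9 + 7·2 + 8·3 = 110
‖A‖ = √177 = 13.3041, ‖B‖ = √94 = 9.6954
cos = 110/(√177·√94) = 110/√16638 = 0.8528

0.8528


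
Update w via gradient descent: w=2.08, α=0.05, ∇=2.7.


w_new = w - α·∇
= 2.08 - 0.05·2.7
= 2.08 - 0.135
= 1.945

1.945


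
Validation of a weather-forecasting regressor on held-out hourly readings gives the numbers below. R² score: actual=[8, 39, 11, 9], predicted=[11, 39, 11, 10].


ȳ = 16.75
SS_res = Σ(y-ŷ)² = 10
SS_tot = Σ(y-ȳ)² = 664.75
R² = 1 - SS_res/SS_tot = 1 - 0.015 = 0.985

0.985


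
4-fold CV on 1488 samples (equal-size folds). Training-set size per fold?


Fold size = 1488/4 = 372
Training per fold = 1488 - 372 = 1116

1116


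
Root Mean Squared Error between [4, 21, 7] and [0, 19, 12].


MSE = 45/3 = 15
RMSE = √(45/3) = 3.873

3.873


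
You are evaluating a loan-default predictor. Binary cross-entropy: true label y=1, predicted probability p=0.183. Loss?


BCE = -[y·ln(p) + (1-y)·ln(1-p)]
= -1·ln(0.183) - 0
= -ln(0.183) = 1.6983

1.6983


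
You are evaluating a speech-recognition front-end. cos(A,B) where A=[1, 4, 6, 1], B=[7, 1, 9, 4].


A·B = 1·7 + 4·1 + 6·9 + 1·4 = 69
‖A‖ = √54 = 7.3485, ‖B‖ = √147 = 12.1244
cos = 69/(√54·√147) = 69/√7938 = 0.7745

0.7745


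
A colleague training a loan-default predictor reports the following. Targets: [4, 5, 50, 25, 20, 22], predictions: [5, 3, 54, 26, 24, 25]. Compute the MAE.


Absolute errors: |4-5|=1, |5-3|=2, |50-54|=4, |25-26|=1, |20-24|=4, |22-25|=3
Sum = 15
MAE = 15/6 = 5/2

5/2


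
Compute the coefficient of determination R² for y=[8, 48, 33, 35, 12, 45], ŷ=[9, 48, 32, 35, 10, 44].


ȳ = 30.1667
SS_res = Σ(y-ŷ)² = 7
SS_tot = Σ(y-ȳ)² = 1390.83
R² = 1 - SS_res/SS_tot = 1 - 0.005 = 0.995

0.995


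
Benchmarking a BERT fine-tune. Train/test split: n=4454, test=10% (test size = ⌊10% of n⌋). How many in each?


Test = ⌊4454·10/100⌋ = 445
Train = 4454 - 445 = 4009

Train: 4009, Test: 445


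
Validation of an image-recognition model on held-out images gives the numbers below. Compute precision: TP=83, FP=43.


Precision = TP/(TP+FP)
= 83/(83+43)
= 83/126 = 65.87%

65.87%


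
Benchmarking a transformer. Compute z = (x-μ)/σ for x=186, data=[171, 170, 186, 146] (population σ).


μ = 168.25, σ = 14.3244
z = (186 - 168.25)/14.3244 = 1.2391

1.2391


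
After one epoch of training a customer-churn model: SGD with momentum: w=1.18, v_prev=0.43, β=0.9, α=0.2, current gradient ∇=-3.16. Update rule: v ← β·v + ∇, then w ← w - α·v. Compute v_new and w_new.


v_new = 0.9·0.43 - 3.16 = 0.387 - 3.16 = -2.773
w_new = 1.18 - 0.2·-2.773 = 1.18 + 0.5546 = 1.7346

v_new=-2.773, w_new=1.7346


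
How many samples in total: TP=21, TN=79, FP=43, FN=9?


Total = TP + TN + FP + FN
= 21 + 79 + 43 + 9
= 152
(Predicted positive: 64, predicted negative: 88)

152


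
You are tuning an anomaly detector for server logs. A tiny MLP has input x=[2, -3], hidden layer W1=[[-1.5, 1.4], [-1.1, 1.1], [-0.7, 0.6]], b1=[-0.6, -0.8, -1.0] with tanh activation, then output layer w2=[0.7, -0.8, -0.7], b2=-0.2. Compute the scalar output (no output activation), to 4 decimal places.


z1[0] = (-1.5)·(2) + (1.4)·(-3) - 0.6 = -7.8
z1[1] = (-1.1)·(2) + (1.1)·(-3) - 0.8 = -6.3
z1[2] = (-0.7)·(2) + (0.6)·(-3) - 1.0 = -4.2
h = tanh(z1) = [-1.0, -1.0, -0.9996]
output = (0.7)·(-1.0) + (-0.8)·(-1.0) + (-0.7)·(-0.9996) - 0.2 = 0.5997

0.5997


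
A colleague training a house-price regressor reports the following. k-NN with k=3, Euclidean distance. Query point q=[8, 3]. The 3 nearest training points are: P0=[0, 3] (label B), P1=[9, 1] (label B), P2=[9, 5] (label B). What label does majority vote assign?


d(q,P0) = 8.0  (label B)
d(q,P1) = 2.2361  (label B)
d(q,P2) = 2.2361  (label B)
Votes: A=0, B=3
Majority → B

B


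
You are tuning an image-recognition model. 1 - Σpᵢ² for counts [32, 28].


Probabilities: [32/60, 28/60] ≈ [0.5333, 0.4667]
Σpᵢ² = (1024 + 784)/60² = 1808/3600
Gini = 1 - Σpᵢ² = 1 - 1808/3600 = 0.4978

0.4978


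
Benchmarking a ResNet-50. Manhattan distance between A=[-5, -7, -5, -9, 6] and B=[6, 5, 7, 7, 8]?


d = |-5-6| + |-7-5| + |-5-7| + |-9-7| + |6-8|
  = 11 + 12 + 12 + 16 + 2
  = 53

53


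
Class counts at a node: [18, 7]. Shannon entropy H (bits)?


Probabilities: [18/25, 7/25] ≈ [0.72, 0.28]
H = -((18/25)·log₂(18/25) + (7/25)·log₂(7/25))
  = 0.8555 bits

0.8555 bits


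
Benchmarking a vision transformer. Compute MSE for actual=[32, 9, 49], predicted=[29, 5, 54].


Squared errors: (32-29)²=9, (9-5)²=16, (49-54)²=25
Sum = 50
MSE = 50/3 = 50/3

50/3


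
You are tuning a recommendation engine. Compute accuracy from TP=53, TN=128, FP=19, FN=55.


Accuracy = (TP+TN)/(TP+TN+FP+FN)
= (53+128)/(255)
= 181/255 = 70.98%

70.98%


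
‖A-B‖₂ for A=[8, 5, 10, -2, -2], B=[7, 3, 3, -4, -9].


d = √((8-7)² + (5-3)² + (10-3)² + (-2+ 4)² + (-2+ 9)²)
  = √(1 + 4 + 49 + 4 + 49)
  = √107 = 10.3441

10.3441


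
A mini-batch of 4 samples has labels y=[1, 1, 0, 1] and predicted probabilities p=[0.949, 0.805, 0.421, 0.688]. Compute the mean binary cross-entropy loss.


L[0] = -ln(0.949) = 0.0523
L[1] = -ln(0.805) = 0.2169
L[2] = -ln(1-0.421) = -ln(0.579) = 0.5465
L[3] = -ln(0.688) = 0.374
mean = (0.0523 + 0.2169 + 0.5465 + 0.374)/4 = 0.2974

0.2974


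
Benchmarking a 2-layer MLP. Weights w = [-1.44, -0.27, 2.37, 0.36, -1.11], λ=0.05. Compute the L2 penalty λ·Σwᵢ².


‖w‖₂² = (-1.44)² + (-0.27)² + (2.37)² + (0.36)² + (-1.11)²
     = 2.0736 + 0.0729 + 5.6169 + 0.1296 + 1.2321
     = 9.1251
λ·‖w‖₂² = 0.05·9.1251 = 0.456255

0.456255


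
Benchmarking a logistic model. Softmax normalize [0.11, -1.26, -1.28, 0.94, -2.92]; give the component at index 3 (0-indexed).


Exponentials: e^0.11=1.1163, e^-1.26=0.2837, e^-1.28=0.278, e^0.94=2.56, e^-2.92=0.0539
Sum = 4.2919
Softmax = [0.2601, 0.0661, 0.0648, 0.5965, 0.0126]
p[3] = 2.56/4.2919 = 0.5965

0.5965


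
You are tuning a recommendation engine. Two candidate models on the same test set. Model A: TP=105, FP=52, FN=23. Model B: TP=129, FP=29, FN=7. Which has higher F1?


Model A: P=105/157=0.6688, R=105/128=0.8203, F1=2PR/(P+R)=2TP/(2TP+FP+FN)=210/285=0.7368
Model B: P=129/158=0.8165, R=129/136=0.9485, F1=2PR/(P+R)=2TP/(2TP+FP+FN)=258/294=0.8776
0.7368 < 0.8776 → Model B

Model B


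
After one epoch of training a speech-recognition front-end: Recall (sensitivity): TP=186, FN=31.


Recall = TP/(TP+FN)
= 186/(186+31)
= 186/217 = 85.71%

85.71%


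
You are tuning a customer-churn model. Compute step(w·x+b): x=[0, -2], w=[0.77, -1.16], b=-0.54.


z = (0)·(0.77) + (-2)·(-1.16) - 0.54
  = 1.78
step(z) = 1 (z≥0)

1


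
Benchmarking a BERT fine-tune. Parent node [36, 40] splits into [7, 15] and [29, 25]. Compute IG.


Parent = [36, 40], H_parent = 0.998
H_left = 0.9024 (n=22), H_right = 0.996 (n=54)
H_children = (22/76)·0.9024 + (54/76)·0.996 = 0.9689
IG = 0.998 - 0.9689 = 0.0291

0.0291


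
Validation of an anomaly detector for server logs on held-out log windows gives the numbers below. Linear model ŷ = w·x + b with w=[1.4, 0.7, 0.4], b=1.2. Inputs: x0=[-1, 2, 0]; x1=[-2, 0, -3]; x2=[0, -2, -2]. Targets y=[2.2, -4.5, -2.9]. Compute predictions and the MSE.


ŷ0 = (1.4)·(-1) + (0.7)·(2) + (0.4)·(0) + 1.2 = 1.2
ŷ1 = (1.4)·(-2) + (0.7)·(0) + (0.4)·(-3) + 1.2 = -2.8
ŷ2 = (1.4)·(0) + (0.7)·(-2) + (0.4)·(-2) + 1.2 = -1.0
errors² = [1.0, 2.89, 3.61]
MSE = 7.5000/3 = 2.5

2.5


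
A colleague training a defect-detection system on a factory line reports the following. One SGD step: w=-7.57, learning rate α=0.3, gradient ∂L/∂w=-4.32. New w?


w_new = w - α·∇
= -7.57 - 0.3·-4.32
= -7.57 + 1.296
= -6.274

-6.274


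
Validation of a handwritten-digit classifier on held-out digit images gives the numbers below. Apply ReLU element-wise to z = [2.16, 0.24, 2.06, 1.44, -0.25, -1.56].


ReLU(2.16) = max(0, 2.16) = 2.16
ReLU(0.24) = max(0, 0.24) = 0.24
ReLU(2.06) = max(0, 2.06) = 2.06
ReLU(1.44) = max(0, 1.44) = 1.44
ReLU(-0.25) = max(0, -0.25) = 0.0
ReLU(-1.56) = max(0, -1.56) = 0.0
result = [2.16, 0.24, 2.06, 1.44, 0.0, 0.0]

[2.16, 0.24, 2.06, 1.44, 0.0, 0.0]


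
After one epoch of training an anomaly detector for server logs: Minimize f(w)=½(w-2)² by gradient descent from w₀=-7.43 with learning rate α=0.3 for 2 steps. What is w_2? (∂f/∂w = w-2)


step 1: grad = -7.43-2 = -9.43; w = -7.43 - 0.3·(-9.43) = -4.601
step 2: grad = -4.601-2 = -6.601; w = -4.601 - 0.3·(-6.601) = -2.6207

-2.6207


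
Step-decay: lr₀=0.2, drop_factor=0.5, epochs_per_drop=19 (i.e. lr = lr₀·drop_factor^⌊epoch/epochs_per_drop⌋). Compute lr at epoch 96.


n_drops = ⌊96/19⌋ = 5
lr = 0.2·0.5^5 = 0.2·0.03125 = 0.00625

0.00625


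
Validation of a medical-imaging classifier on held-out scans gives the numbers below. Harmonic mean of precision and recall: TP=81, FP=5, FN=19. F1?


Precision = 81/86 = 0.9419
Recall = 81/100 = 0.81
F1 = 2·P·R/(P+R) = 2·TP/(2·TP+FP+FN) = 162/(162+5+19) = 162/186 = 0.871

0.871


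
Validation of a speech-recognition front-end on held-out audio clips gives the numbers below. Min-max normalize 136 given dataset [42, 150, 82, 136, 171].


min=42, max=171
(136-42)/(171-42) = 94/129 = 0.7287

0.7287


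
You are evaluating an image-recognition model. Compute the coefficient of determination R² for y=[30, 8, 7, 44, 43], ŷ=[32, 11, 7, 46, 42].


ȳ = 26.4
SS_res = Σ(y-ŷ)² = 18
SS_tot = Σ(y-ȳ)² = 1313.2
R² = 1 - SS_res/SS_tot = 1 - 0.0137 = 0.9863

0.9863


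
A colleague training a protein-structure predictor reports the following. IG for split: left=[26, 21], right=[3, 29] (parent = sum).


Parent = [29, 50], H_parent = 0.9484
H_left = 0.9918 (n=47), H_right = 0.4489 (n=32)
H_children = (47/79)·0.9918 + (32/79)·0.4489 = 0.7719
IG = 0.9484 - 0.7719 = 0.1765

0.1765


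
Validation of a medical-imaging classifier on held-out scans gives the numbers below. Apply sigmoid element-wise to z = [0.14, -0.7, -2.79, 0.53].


σ(0.14) = 1/(1+e^-0.14) = 0.5349
σ(-0.7) = 1/(1+e^0.7) = 0.3318
σ(-2.79) = 1/(1+e^2.79) = 0.0579
σ(0.53) = 1/(1+e^-0.53) = 0.6295
result = [0.5349, 0.3318, 0.0579, 0.6295]

[0.5349, 0.3318, 0.0579, 0.6295]


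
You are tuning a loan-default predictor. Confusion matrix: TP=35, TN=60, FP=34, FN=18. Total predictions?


Total = TP + TN + FP + FN
= 35 + 60 + 34 + 18
= 147
(Predicted positive: 69, predicted negative: 78)

147


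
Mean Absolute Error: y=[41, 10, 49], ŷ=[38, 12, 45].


Absolute errors: |41-38|=3, |10-12|=2, |49-45|=4
Sum = 9
MAE = 9/3 = 3

3


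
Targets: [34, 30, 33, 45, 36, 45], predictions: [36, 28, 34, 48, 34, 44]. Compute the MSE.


Squared errors: (34-36)²=4, (30-28)²=4, (33-34)²=1, (45-48)²=9, (36-34)²=4, (45-44)²=1
Sum = 23
MSE = 23/6 = 23/6

23/6


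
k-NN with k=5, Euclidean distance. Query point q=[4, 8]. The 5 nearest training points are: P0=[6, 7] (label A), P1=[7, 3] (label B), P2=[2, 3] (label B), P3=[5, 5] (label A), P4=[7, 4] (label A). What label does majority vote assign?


d(q,P0) = 2.2361  (label A)
d(q,P1) = 5.831  (label B)
d(q,P2) = 5.3852  (label B)
d(q,P3) = 3.1623  (label A)
d(q,P4) = 5.0  (label A)
Votes: A=3, B=2
Majority → A

A


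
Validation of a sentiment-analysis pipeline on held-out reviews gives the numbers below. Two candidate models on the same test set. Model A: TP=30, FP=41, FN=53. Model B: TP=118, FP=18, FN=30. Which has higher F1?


Model A: P=30/71=0.4225, R=30/83=0.3614, F1=2PR/(P+R)=2TP/(2TP+FP+FN)=60/154=0.3896
Model B: P=118/136=0.8676, R=118/148=0.7973, F1=2PR/(P+R)=2TP/(2TP+FP+FN)=236/284=0.831
0.3896 < 0.831 → Model B

Model B


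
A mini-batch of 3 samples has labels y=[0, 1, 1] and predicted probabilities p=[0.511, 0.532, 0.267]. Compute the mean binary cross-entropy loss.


L[0] = -ln(1-0.511) = -ln(0.489) = 0.7154
L[1] = -ln(0.532) = 0.6311
L[2] = -ln(0.267) = 1.3205
mean = (0.7154 + 0.6311 + 1.3205)/3 = 0.889

0.889


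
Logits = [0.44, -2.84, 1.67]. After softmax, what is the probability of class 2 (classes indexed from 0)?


Exponentials: e^0.44=1.5527, e^-2.84=0.0584, e^1.67=5.3122
Sum = 6.9233
Softmax = [0.2243, 0.0084, 0.7673]
p[2] = 5.3122/6.9233 = 0.7673

0.7673


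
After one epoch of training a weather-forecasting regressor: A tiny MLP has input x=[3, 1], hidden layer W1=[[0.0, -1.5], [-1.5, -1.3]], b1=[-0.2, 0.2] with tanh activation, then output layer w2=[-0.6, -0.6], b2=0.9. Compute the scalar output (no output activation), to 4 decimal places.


z1[0] = (0.0)·(3) + (-1.5)·(1) - 0.2 = -1.7
z1[1] = (-1.5)·(3) + (-1.3)·(1) + 0.2 = -5.6
h = tanh(z1) = [-0.9354, -1.0]
output = (-0.6)·(-0.9354) + (-0.6)·(-1.0) + 0.9 = 2.0612

2.0612
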